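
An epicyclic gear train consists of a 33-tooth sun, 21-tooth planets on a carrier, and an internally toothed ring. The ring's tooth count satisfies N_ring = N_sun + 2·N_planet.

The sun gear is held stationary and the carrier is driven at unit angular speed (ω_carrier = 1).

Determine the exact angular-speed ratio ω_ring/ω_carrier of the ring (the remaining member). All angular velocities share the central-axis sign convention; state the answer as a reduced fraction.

36/25

N_ring = 33 + 2·21 = 75
33(ω_s−ω_c) = −75(ω_r−ω_c),  ω_s=0, ω_c=1
ω_r = 1 − (33/75)(0−1) = 36/25
ω_r/ω_c = 36/25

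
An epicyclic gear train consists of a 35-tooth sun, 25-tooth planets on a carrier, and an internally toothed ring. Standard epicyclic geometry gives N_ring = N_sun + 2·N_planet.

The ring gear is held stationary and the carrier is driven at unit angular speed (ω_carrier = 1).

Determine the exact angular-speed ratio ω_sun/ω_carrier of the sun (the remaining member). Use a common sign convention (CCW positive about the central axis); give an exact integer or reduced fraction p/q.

24/7

N_ring = 35 + 2·25 = 85
35(ω_s−ω_c) = −85(ω_r−ω_c),  ω_r=0, ω_c=1
ω_s = 1 − (85/35)(0−1) = 24/7
ω_s/ω_c = 24/7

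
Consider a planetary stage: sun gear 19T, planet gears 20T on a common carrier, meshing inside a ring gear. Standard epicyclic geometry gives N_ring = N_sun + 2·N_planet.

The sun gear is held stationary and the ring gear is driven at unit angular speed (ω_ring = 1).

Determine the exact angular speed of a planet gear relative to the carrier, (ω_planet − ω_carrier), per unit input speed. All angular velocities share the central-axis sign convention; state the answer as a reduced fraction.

N_ring = 19 + 2·20 = 59
19(ω_s−ω_c) = −59(ω_r−ω_c),  ω_s=0, ω_r=1
19(0−ω_c) = −59(1−ω_c)  ⇒  78ω_c = 59  ⇒  ω_c = 59/78
sun–planet: 19·(0−59/78) = −20·(ω_p−ω_c)  ⇒  ω_p−ω_c = −(19/20)·(-59/78) = 1121/1560

1121/1560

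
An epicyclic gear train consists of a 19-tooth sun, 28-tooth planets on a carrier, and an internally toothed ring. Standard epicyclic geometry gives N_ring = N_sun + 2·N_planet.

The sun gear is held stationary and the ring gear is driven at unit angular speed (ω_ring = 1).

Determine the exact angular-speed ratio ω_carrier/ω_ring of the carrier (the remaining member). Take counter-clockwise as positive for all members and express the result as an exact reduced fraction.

75/94

N_ring = 19 + 2·28 = 75
19(ω_s−ω_c) = −75(ω_r−ω_c),  ω_s=0, ω_r=1
19(0−ω_c) = −75(1−ω_c)  ⇒  94ω_c = 75  ⇒  ω_c = 75/94
ω_c/ω_r = 75/94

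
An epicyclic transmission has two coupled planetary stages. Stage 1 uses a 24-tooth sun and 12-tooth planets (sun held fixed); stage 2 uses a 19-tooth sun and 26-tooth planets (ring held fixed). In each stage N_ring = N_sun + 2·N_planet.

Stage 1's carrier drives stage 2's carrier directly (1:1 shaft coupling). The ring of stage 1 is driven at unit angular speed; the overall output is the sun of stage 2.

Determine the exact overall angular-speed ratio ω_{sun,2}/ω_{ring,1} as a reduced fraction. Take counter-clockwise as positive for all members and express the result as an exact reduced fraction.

Stage 1: N_ring = 24 + 2·12 = 48
Stage 1: 24(ω_s−ω_c) = −48(ω_r−ω_c),  ω_s=0, ω_r=1
Stage 1: 24(0−ω_c) = −48(1−ω_c)  ⇒  72ω_c = 48  ⇒  ω_c = 2/3
  ⇒ ω_c¹/ω_r¹ = 2/3
Stage 2: N_ring = 19 + 2·26 = 71
Stage 2: 19(ω_s−ω_c) = −71(ω_r−ω_c),  ω_r=0, ω_c=1
Stage 2: ω_s = 1 − (71/19)(0−1) = 90/19
  ⇒ ω_s²/ω_c² = 90/19
Coupling ω_c² = ω_c¹ ⇒ overall = 2/3 × 90/19 = 60/19

60/19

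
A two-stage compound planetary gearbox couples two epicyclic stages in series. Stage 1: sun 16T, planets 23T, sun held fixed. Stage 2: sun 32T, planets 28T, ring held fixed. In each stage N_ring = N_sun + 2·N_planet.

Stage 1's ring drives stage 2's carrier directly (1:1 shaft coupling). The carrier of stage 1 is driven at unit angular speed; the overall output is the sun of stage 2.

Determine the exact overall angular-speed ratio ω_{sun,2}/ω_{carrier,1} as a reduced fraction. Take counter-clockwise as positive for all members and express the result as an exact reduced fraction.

Stage 1: N_ring = 16 + 2·23 = 62
Stage 1: 16(ω_s−ω_c) = −62(ω_r−ω_c),  ω_s=0, ω_c=1
Stage 1: ω_r = 1 − (16/62)(0−1) = 39/31
  ⇒ ω_r¹/ω_c¹ = 39/31
Stage 2: N_ring = 32 + 2·28 = 88
Stage 2: 32(ω_s−ω_c) = −88(ω_r−ω_c),  ω_r=0, ω_c=1
Stage 2: ω_s = 1 − (88/32)(0−1) = 15/4
  ⇒ ω_s²/ω_c² = 15/4
Coupling ω_c² = ω_r¹ ⇒ overall = 39/31 × 15/4 = 585/124

585/124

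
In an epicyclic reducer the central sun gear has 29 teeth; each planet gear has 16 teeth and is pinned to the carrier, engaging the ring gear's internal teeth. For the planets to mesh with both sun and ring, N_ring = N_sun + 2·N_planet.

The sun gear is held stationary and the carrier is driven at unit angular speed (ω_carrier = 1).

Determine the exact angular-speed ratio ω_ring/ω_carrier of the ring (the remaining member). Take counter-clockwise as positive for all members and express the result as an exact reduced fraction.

90/61

N_ring = 29 + 2·16 = 61
29(ω_s−ω_c) = −61(ω_r−ω_c),  ω_s=0, ω_c=1
ω_r = 1 − (29/61)(0−1) = 90/61
ω_r/ω_c = 90/61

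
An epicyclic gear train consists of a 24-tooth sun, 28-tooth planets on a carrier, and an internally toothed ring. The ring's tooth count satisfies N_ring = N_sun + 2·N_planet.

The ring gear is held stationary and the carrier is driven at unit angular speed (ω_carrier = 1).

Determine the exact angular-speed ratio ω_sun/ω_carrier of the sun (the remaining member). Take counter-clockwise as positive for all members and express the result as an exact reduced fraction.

13/3

N_ring = 24 + 2·28 = 80
24(ω_s−ω_c) = −80(ω_r−ω_c),  ω_r=0, ω_c=1
ω_s = 1 − (80/24)(0−1) = 13/3
ω_s/ω_c = 13/3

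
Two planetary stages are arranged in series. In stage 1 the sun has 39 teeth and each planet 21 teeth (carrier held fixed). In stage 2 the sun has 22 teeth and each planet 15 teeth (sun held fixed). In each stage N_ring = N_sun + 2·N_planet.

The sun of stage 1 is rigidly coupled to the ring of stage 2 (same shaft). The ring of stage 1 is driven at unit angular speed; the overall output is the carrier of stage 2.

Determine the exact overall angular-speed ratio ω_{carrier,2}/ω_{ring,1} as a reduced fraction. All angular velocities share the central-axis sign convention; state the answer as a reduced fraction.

Stage 1: N_ring = 39 + 2·21 = 81
Stage 1: 39(ω_s−ω_c) = −81(ω_r−ω_c),  ω_c=0, ω_r=1
Stage 1: ω_s = 0 − (81/39)(1−0) = -27/13
  ⇒ ω_s¹/ω_r¹ = -27/13
Stage 2: N_ring = 22 + 2·15 = 52
Stage 2: 22(ω_s−ω_c) = −52(ω_r−ω_c),  ω_s=0, ω_r=1
Stage 2: 22(0−ω_c) = −52(1−ω_c)  ⇒  74ω_c = 52  ⇒  ω_c = 26/37
  ⇒ ω_c²/ω_r² = 26/37
Coupling ω_r² = ω_s¹ ⇒ overall = -27/13 × 26/37 = -54/37

-54/37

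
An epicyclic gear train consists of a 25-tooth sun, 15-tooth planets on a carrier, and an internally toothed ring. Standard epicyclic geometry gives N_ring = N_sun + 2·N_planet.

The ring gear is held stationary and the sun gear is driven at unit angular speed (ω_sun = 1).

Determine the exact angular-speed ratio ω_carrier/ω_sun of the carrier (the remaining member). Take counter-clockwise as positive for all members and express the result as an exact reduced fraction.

5/16

N_ring = 25 + 2·15 = 55
25(ω_s−ω_c) = −55(ω_r−ω_c),  ω_r=0, ω_s=1
25(1−ω_c) = −55(0−ω_c)  ⇒  80ω_c = 25  ⇒  ω_c = 5/16
ω_c/ω_s = 5/16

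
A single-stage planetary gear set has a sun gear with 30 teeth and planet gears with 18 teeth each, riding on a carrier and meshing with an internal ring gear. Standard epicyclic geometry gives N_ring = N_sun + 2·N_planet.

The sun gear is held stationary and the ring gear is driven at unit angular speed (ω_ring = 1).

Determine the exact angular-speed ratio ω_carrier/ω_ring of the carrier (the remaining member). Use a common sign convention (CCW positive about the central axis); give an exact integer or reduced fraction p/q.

N_ring = 30 + 2·18 = 66
30(ω_s−ω_c) = −66(ω_r−ω_c),  ω_s=0, ω_r=1
30(0−ω_c) = −66(1−ω_c)  ⇒  96ω_c = 66  ⇒  ω_c = 11/16
ω_c/ω_r = 11/16

11/16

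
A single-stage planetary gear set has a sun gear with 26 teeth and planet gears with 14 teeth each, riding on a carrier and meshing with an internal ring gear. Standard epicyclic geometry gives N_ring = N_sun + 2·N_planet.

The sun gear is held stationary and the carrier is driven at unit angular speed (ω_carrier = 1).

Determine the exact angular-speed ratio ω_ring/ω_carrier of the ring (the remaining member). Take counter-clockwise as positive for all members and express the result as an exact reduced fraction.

N_ring = 26 + 2·14 = 54
26(ω_s−ω_c) = −54(ω_r−ω_c),  ω_s=0, ω_c=1
ω_r = 1 − (26/54)(0−1) = 40/27
ω_r/ω_c = 40/27

40/27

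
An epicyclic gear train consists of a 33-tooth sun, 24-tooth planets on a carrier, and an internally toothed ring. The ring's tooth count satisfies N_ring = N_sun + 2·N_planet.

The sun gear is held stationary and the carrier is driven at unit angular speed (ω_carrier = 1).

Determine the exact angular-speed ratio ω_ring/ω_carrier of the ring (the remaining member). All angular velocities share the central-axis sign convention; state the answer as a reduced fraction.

N_ring = 33 + 2·24 = 81
33(ω_s−ω_c) = −81(ω_r−ω_c),  ω_s=0, ω_c=1
ω_r = 1 − (33/81)(0−1) = 38/27
ω_r/ω_c = 38/27

38/27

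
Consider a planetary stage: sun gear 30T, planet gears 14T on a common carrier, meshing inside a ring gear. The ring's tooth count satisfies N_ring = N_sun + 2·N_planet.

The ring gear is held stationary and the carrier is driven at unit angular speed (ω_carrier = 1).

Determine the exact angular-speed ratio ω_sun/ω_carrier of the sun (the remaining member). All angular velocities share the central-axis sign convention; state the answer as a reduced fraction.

44/15

N_ring = 30 + 2·14 = 58
30(ω_s−ω_c) = −58(ω_r−ω_c),  ω_r=0, ω_c=1
ω_s = 1 − (58/30)(0−1) = 44/15
ω_s/ω_c = 44/15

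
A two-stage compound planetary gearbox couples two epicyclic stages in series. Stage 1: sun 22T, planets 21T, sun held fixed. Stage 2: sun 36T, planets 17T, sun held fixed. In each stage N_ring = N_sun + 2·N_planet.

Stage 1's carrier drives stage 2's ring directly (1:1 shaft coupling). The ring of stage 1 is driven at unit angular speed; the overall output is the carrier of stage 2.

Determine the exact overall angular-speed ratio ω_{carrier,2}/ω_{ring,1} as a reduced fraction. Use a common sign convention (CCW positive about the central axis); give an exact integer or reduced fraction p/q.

1120/2279

Stage 1: N_ring = 22 + 2·21 = 64
Stage 1: 22(ω_s−ω_c) = −64(ω_r−ω_c),  ω_s=0, ω_r=1
Stage 1: 22(0−ω_c) = −64(1−ω_c)  ⇒  86ω_c = 64  ⇒  ω_c = 32/43
  ⇒ ω_c¹/ω_r¹ = 32/43
Stage 2: N_ring = 36 + 2·17 = 70
Stage 2: 36(ω_s−ω_c) = −70(ω_r−ω_c),  ω_s=0, ω_r=1
Stage 2: 36(0−ω_c) = −70(1−ω_c)  ⇒  106ω_c = 70  ⇒  ω_c = 35/53
  ⇒ ω_c²/ω_r² = 35/53
Coupling ω_r² = ω_c¹ ⇒ overall = 32/43 × 35/53 = 1120/2279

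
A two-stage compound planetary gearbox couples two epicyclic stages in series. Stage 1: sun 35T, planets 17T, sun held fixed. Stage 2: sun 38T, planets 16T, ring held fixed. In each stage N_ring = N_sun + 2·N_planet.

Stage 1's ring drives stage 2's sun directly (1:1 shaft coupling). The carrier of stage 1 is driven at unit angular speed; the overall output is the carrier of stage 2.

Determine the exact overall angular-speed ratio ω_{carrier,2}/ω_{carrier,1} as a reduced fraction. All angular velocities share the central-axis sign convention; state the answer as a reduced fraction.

988/1863

Stage 1: N_ring = 35 + 2·17 = 69
Stage 1: 35(ω_s−ω_c) = −69(ω_r−ω_c),  ω_s=0, ω_c=1
Stage 1: ω_r = 1 − (35/69)(0−1) = 104/69
  ⇒ ω_r¹/ω_c¹ = 104/69
Stage 2: N_ring = 38 + 2·16 = 70
Stage 2: 38(ω_s−ω_c) = −70(ω_r−ω_c),  ω_r=0, ω_s=1
Stage 2: 38(1−ω_c) = −70(0−ω_c)  ⇒  108ω_c = 38  ⇒  ω_c = 19/54
  ⇒ ω_c²/ω_s² = 19/54
Coupling ω_s² = ω_r¹ ⇒ overall = 104/69 × 19/54 = 988/1863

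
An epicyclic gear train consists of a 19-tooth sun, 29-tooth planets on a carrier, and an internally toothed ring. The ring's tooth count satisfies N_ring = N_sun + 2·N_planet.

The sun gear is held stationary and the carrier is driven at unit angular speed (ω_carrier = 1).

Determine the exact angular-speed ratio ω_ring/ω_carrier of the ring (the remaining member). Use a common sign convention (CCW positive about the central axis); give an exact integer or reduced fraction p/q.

96/77

N_ring = 19 + 2·29 = 77
19(ω_s−ω_c) = −77(ω_r−ω_c),  ω_s=0, ω_c=1
ω_r = 1 − (19/77)(0−1) = 96/77
ω_r/ω_c = 96/77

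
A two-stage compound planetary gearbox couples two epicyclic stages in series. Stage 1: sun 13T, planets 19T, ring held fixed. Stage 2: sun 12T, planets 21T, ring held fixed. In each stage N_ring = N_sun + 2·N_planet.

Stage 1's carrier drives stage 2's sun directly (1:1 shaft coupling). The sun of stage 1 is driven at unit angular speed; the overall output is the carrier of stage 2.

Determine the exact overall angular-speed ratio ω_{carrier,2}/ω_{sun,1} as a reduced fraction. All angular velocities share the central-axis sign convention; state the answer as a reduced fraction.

13/352

Stage 1: N_ring = 13 + 2·19 = 51
Stage 1: 13(ω_s−ω_c) = −51(ω_r−ω_c),  ω_r=0, ω_s=1
Stage 1: 13(1−ω_c) = −51(0−ω_c)  ⇒  64ω_c = 13  ⇒  ω_c = 13/64
  ⇒ ω_c¹/ω_s¹ = 13/64
Stage 2: N_ring = 12 + 2·21 = 54
Stage 2: 12(ω_s−ω_c) = −54(ω_r−ω_c),  ω_r=0, ω_s=1
Stage 2: 12(1−ω_c) = −54(0−ω_c)  ⇒  66ω_c = 12  ⇒  ω_c = 2/11
  ⇒ ω_c²/ω_s² = 2/11
Coupling ω_s² = ω_c¹ ⇒ overall = 13/64 × 2/11 = 13/352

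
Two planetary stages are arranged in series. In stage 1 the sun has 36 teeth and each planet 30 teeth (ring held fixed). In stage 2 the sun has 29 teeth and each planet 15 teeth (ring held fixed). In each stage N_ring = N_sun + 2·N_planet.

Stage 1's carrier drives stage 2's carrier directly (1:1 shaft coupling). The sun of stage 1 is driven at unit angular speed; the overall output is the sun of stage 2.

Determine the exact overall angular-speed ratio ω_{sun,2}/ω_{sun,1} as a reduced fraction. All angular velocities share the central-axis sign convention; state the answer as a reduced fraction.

24/29

Stage 1: N_ring = 36 + 2·30 = 96
Stage 1: 36(ω_s−ω_c) = −96(ω_r−ω_c),  ω_r=0, ω_s=1
Stage 1: 36(1−ω_c) = −96(0−ω_c)  ⇒  132ω_c = 36  ⇒  ω_c = 3/11
  ⇒ ω_c¹/ω_s¹ = 3/11
Stage 2: N_ring = 29 + 2·15 = 59
Stage 2: 29(ω_s−ω_c) = −59(ω_r−ω_c),  ω_r=0, ω_c=1
Stage 2: ω_s = 1 − (59/29)(0−1) = 88/29
  ⇒ ω_s²/ω_c² = 88/29
Coupling ω_c² = ω_c¹ ⇒ overall = 3/11 × 88/29 = 24/29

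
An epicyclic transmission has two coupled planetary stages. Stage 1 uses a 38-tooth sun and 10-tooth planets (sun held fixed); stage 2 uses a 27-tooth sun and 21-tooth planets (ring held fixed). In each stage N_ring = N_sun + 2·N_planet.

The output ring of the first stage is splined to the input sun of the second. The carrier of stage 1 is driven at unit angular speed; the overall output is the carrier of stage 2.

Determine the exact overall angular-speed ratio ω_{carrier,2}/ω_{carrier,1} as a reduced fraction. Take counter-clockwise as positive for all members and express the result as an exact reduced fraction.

27/58

Stage 1: N_ring = 38 + 2·10 = 58
Stage 1: 38(ω_s−ω_c) = −58(ω_r−ω_c),  ω_s=0, ω_c=1
Stage 1: ω_r = 1 − (38/58)(0−1) = 48/29
  ⇒ ω_r¹/ω_c¹ = 48/29
Stage 2: N_ring = 27 + 2·21 = 69
Stage 2: 27(ω_s−ω_c) = −69(ω_r−ω_c),  ω_r=0, ω_s=1
Stage 2: 27(1−ω_c) = −69(0−ω_c)  ⇒  96ω_c = 27  ⇒  ω_c = 9/32
  ⇒ ω_c²/ω_s² = 9/32
Coupling ω_s² = ω_r¹ ⇒ overall = 48/29 × 9/32 = 27/58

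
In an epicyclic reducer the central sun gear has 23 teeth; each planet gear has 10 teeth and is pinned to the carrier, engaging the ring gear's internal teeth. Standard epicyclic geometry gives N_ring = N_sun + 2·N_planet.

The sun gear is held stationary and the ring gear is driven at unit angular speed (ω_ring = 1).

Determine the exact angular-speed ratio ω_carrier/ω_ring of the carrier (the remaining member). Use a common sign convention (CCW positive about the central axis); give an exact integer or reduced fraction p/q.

43/66

N_ring = 23 + 2·10 = 43
23(ω_s−ω_c) = −43(ω_r−ω_c),  ω_s=0, ω_r=1
23(0−ω_c) = −43(1−ω_c)  ⇒  66ω_c = 43  ⇒  ω_c = 43/66
ω_c/ω_r = 43/66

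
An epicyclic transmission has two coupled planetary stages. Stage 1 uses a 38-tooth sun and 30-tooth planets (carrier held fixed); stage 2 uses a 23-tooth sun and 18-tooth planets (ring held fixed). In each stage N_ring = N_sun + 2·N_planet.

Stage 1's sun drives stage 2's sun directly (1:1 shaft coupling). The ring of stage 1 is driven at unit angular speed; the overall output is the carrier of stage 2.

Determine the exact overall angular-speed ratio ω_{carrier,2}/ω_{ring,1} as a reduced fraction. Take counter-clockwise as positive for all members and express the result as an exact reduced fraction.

Stage 1: N_ring = 38 + 2·30 = 98
Stage 1: 38(ω_s−ω_c) = −98(ω_r−ω_c),  ω_c=0, ω_r=1
Stage 1: ω_s = 0 − (98/38)(1−0) = -49/19
  ⇒ ω_s¹/ω_r¹ = -49/19
Stage 2: N_ring = 23 + 2·18 = 59
Stage 2: 23(ω_s−ω_c) = −59(ω_r−ω_c),  ω_r=0, ω_s=1
Stage 2: 23(1−ω_c) = −59(0−ω_c)  ⇒  82ω_c = 23  ⇒  ω_c = 23/82
  ⇒ ω_c²/ω_s² = 23/82
Coupling ω_s² = ω_s¹ ⇒ overall = -49/19 × 23/82 = -1127/1558

-1127/1558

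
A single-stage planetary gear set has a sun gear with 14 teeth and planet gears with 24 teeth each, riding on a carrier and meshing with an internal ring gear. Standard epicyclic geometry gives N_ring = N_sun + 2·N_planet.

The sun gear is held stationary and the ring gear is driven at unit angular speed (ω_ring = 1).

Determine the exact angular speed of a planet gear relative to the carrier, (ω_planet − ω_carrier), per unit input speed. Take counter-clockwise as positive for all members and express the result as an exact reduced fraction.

217/456

N_ring = 14 + 2·24 = 62
14(ω_s−ω_c) = −62(ω_r−ω_c),  ω_s=0, ω_r=1
14(0−ω_c) = −62(1−ω_c)  ⇒  76ω_c = 62  ⇒  ω_c = 31/38
sun–planet: 14·(0−31/38) = −24·(ω_p−ω_c)  ⇒  ω_p−ω_c = −(14/24)·(-31/38) = 217/456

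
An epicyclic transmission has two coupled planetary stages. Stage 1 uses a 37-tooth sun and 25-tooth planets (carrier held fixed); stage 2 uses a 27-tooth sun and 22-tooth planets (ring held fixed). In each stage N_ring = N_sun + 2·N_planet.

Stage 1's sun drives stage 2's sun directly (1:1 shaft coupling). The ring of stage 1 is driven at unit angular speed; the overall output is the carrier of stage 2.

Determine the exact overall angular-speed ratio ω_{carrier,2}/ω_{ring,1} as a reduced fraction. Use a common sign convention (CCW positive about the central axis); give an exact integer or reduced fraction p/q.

Stage 1: N_ring = 37 + 2·25 = 87
Stage 1: 37(ω_s−ω_c) = −87(ω_r−ω_c),  ω_c=0, ω_r=1
Stage 1: ω_s = 0 − (87/37)(1−0) = -87/37
  ⇒ ω_s¹/ω_r¹ = -87/37
Stage 2: N_ring = 27 + 2·22 = 71
Stage 2: 27(ω_s−ω_c) = −71(ω_r−ω_c),  ω_r=0, ω_s=1
Stage 2: 27(1−ω_c) = −71(0−ω_c)  ⇒  98ω_c = 27  ⇒  ω_c = 27/98
  ⇒ ω_c²/ω_s² = 27/98
Coupling ω_s² = ω_s¹ ⇒ overall = -87/37 × 27/98 = -2349/3626

-2349/3626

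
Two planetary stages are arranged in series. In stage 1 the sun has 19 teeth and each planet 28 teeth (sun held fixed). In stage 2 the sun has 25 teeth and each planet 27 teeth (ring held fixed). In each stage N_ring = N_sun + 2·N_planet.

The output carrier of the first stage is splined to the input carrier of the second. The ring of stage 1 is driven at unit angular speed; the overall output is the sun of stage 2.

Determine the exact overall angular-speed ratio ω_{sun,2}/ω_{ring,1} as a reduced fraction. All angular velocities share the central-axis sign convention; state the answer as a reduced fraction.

Stage 1: N_ring = 19 + 2·28 = 75
Stage 1: 19(ω_s−ω_c) = −75(ω_r−ω_c),  ω_s=0, ω_r=1
Stage 1: 19(0−ω_c) = −75(1−ω_c)  ⇒  94ω_c = 75  ⇒  ω_c = 75/94
  ⇒ ω_c¹/ω_r¹ = 75/94
Stage 2: N_ring = 25 + 2·27 = 79
Stage 2: 25(ω_s−ω_c) = −79(ω_r−ω_c),  ω_r=0, ω_c=1
Stage 2: ω_s = 1 − (79/25)(0−1) = 104/25
  ⇒ ω_s²/ω_c² = 104/25
Coupling ω_c² = ω_c¹ ⇒ overall = 75/94 × 104/25 = 156/47

156/47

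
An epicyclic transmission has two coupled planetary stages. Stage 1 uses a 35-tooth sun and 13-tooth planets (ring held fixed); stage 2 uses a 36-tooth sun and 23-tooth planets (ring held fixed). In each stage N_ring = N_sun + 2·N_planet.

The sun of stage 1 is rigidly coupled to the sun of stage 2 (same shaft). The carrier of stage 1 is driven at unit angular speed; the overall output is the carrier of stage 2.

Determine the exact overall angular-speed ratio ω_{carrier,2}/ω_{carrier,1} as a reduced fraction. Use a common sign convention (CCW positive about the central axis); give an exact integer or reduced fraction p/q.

1728/2065

Stage 1: N_ring = 35 + 2·13 = 61
Stage 1: 35(ω_s−ω_c) = −61(ω_r−ω_c),  ω_r=0, ω_c=1
Stage 1: ω_s = 1 − (61/35)(0−1) = 96/35
  ⇒ ω_s¹/ω_c¹ = 96/35
Stage 2: N_ring = 36 + 2·23 = 82
Stage 2: 36(ω_s−ω_c) = −82(ω_r−ω_c),  ω_r=0, ω_s=1
Stage 2: 36(1−ω_c) = −82(0−ω_c)  ⇒  118ω_c = 36  ⇒  ω_c = 18/59
  ⇒ ω_c²/ω_s² = 18/59
Coupling ω_s² = ω_s¹ ⇒ overall = 96/35 × 18/59 = 1728/2065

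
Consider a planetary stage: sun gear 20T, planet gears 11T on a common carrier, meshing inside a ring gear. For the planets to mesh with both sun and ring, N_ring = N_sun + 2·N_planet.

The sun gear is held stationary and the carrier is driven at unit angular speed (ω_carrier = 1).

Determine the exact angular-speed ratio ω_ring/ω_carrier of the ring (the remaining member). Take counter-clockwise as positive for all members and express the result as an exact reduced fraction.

31/21

N_ring = 20 + 2·11 = 42
20(ω_s−ω_c) = −42(ω_r−ω_c),  ω_s=0, ω_c=1
ω_r = 1 − (20/42)(0−1) = 31/21
ω_r/ω_c = 31/21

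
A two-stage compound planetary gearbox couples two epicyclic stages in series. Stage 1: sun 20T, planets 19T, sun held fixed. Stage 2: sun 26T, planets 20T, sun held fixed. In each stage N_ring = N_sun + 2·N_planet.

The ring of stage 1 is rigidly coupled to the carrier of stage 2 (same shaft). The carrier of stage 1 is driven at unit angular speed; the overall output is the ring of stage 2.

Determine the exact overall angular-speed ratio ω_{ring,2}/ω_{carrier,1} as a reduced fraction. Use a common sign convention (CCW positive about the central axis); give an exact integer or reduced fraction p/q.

598/319

Stage 1: N_ring = 20 + 2·19 = 58
Stage 1: 20(ω_s−ω_c) = −58(ω_r−ω_c),  ω_s=0, ω_c=1
Stage 1: ω_r = 1 − (20/58)(0−1) = 39/29
  ⇒ ω_r¹/ω_c¹ = 39/29
Stage 2: N_ring = 26 + 2·20 = 66
Stage 2: 26(ω_s−ω_c) = −66(ω_r−ω_c),  ω_s=0, ω_c=1
Stage 2: ω_r = 1 − (26/66)(0−1) = 46/33
  ⇒ ω_r²/ω_c² = 46/33
Coupling ω_c² = ω_r¹ ⇒ overall = 39/29 × 46/33 = 598/319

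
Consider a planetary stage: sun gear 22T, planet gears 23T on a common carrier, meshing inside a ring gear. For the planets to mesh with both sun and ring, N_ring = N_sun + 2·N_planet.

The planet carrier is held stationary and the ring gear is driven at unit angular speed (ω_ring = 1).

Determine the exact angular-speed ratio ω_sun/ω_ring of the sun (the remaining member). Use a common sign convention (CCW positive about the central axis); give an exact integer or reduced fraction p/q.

N_ring = 22 + 2·23 = 68
22(ω_s−ω_c) = −68(ω_r−ω_c),  ω_c=0, ω_r=1
ω_s = 0 − (68/22)(1−0) = -34/11
ω_s/ω_r = -34/11

-34/11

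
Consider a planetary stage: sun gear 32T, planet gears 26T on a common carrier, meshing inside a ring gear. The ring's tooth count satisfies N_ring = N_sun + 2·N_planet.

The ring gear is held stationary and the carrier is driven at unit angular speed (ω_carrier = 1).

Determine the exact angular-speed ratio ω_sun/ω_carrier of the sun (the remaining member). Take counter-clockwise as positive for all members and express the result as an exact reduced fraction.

29/8

N_ring = 32 + 2·26 = 84
32(ω_s−ω_c) = −84(ω_r−ω_c),  ω_r=0, ω_c=1
ω_s = 1 − (84/32)(0−1) = 29/8
ω_s/ω_c = 29/8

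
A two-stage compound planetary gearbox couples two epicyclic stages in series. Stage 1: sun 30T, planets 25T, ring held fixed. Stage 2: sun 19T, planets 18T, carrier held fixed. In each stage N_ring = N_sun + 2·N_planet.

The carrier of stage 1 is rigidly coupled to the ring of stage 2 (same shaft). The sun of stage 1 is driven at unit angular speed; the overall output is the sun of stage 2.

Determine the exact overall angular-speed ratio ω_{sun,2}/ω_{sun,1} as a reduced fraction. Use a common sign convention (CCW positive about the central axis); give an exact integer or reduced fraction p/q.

Stage 1: N_ring = 30 + 2·25 = 80
Stage 1: 30(ω_s−ω_c) = −80(ω_r−ω_c),  ω_r=0, ω_s=1
Stage 1: 30(1−ω_c) = −80(0−ω_c)  ⇒  110ω_c = 30  ⇒  ω_c = 3/11
  ⇒ ω_c¹/ω_s¹ = 3/11
Stage 2: N_ring = 19 + 2·18 = 55
Stage 2: 19(ω_s−ω_c) = −55(ω_r−ω_c),  ω_c=0, ω_r=1
Stage 2: ω_s = 0 − (55/19)(1−0) = -55/19
  ⇒ ω_s²/ω_r² = -55/19
Coupling ω_r² = ω_c¹ ⇒ overall = 3/11 × -55/19 = -15/19

-15/19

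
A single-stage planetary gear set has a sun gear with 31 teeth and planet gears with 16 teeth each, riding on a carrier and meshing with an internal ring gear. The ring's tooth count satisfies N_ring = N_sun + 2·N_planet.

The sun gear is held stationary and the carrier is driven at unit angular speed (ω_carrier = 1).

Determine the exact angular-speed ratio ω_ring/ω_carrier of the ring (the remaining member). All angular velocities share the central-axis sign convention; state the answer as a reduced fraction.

94/63

N_ring = 31 + 2·16 = 63
31(ω_s−ω_c) = −63(ω_r−ω_c),  ω_s=0, ω_c=1
ω_r = 1 − (31/63)(0−1) = 94/63
ω_r/ω_c = 94/63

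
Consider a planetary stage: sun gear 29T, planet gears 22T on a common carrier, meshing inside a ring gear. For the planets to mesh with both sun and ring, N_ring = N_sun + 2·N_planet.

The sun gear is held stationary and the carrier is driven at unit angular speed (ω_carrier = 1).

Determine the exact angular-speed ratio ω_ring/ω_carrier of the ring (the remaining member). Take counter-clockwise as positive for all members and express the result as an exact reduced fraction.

N_ring = 29 + 2·22 = 73
29(ω_s−ω_c) = −73(ω_r−ω_c),  ω_s=0, ω_c=1
ω_r = 1 − (29/73)(0−1) = 102/73
ω_r/ω_c = 102/73

102/73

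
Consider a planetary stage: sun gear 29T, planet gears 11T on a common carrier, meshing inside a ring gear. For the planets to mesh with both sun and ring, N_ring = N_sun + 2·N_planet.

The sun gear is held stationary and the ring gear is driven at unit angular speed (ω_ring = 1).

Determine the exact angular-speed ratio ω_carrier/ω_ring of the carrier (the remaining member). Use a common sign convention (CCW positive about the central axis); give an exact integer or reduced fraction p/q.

51/80

N_ring = 29 + 2·11 = 51
29(ω_s−ω_c) = −51(ω_r−ω_c),  ω_s=0, ω_r=1
29(0−ω_c) = −51(1−ω_c)  ⇒  80ω_c = 51  ⇒  ω_c = 51/80
ω_c/ω_r = 51/80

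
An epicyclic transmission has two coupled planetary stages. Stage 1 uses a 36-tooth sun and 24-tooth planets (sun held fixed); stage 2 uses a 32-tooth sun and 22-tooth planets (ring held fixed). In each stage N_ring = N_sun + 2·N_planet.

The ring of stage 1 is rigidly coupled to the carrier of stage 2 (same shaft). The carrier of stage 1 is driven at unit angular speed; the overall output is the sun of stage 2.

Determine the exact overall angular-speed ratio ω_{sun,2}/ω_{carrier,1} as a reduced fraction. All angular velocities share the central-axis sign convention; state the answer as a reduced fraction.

135/28

Stage 1: N_ring = 36 + 2·24 = 84
Stage 1: 36(ω_s−ω_c) = −84(ω_r−ω_c),  ω_s=0, ω_c=1
Stage 1: ω_r = 1 − (36/84)(0−1) = 10/7
  ⇒ ω_r¹/ω_c¹ = 10/7
Stage 2: N_ring = 32 + 2·22 = 76
Stage 2: 32(ω_s−ω_c) = −76(ω_r−ω_c),  ω_r=0, ω_c=1
Stage 2: ω_s = 1 − (76/32)(0−1) = 27/8
  ⇒ ω_s²/ω_c² = 27/8
Coupling ω_c² = ω_r¹ ⇒ overall = 10/7 × 27/8 = 135/28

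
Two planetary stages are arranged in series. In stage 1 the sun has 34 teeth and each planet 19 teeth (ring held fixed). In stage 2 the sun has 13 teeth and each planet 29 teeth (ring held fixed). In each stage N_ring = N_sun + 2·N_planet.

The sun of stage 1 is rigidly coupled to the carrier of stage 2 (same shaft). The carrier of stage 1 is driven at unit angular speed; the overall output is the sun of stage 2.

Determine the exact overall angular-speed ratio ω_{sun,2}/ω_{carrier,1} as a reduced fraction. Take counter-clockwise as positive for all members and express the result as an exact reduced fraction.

4452/221

Stage 1: N_ring = 34 + 2·19 = 72
Stage 1: 34(ω_s−ω_c) = −72(ω_r−ω_c),  ω_r=0, ω_c=1
Stage 1: ω_s = 1 − (72/34)(0−1) = 53/17
  ⇒ ω_s¹/ω_c¹ = 53/17
Stage 2: N_ring = 13 + 2·29 = 71
Stage 2: 13(ω_s−ω_c) = −71(ω_r−ω_c),  ω_r=0, ω_c=1
Stage 2: ω_s = 1 − (71/13)(0−1) = 84/13
  ⇒ ω_s²/ω_c² = 84/13
Coupling ω_c² = ω_s¹ ⇒ overall = 53/17 × 84/13 = 4452/221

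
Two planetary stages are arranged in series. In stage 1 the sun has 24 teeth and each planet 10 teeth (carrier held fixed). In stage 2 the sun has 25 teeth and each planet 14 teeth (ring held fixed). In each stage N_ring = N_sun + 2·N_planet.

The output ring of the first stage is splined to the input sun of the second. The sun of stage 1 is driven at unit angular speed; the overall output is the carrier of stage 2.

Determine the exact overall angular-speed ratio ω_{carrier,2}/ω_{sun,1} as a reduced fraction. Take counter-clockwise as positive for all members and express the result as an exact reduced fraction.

Stage 1: N_ring = 24 + 2·10 = 44
Stage 1: 24(ω_s−ω_c) = −44(ω_r−ω_c),  ω_c=0, ω_s=1
Stage 1: ω_r = 0 − (24/44)(1−0) = -6/11
  ⇒ ω_r¹/ω_s¹ = -6/11
Stage 2: N_ring = 25 + 2·14 = 53
Stage 2: 25(ω_s−ω_c) = −53(ω_r−ω_c),  ω_r=0, ω_s=1
Stage 2: 25(1−ω_c) = −53(0−ω_c)  ⇒  78ω_c = 25  ⇒  ω_c = 25/78
  ⇒ ω_c²/ω_s² = 25/78
Coupling ω_s² = ω_r¹ ⇒ overall = -6/11 × 25/78 = -25/143

-25/143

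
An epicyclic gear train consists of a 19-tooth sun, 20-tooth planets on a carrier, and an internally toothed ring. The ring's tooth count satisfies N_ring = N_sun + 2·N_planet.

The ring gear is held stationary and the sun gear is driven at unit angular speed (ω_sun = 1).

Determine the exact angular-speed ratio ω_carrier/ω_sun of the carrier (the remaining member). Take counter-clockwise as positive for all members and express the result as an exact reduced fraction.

19/78

N_ring = 19 + 2·20 = 59
19(ω_s−ω_c) = −59(ω_r−ω_c),  ω_r=0, ω_s=1
19(1−ω_c) = −59(0−ω_c)  ⇒  78ω_c = 19  ⇒  ω_c = 19/78
ω_c/ω_s = 19/78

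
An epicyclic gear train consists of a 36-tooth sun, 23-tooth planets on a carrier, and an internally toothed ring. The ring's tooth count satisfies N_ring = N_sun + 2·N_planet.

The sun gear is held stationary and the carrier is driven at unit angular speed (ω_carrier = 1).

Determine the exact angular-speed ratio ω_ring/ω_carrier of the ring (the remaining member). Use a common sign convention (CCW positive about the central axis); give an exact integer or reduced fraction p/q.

59/41

N_ring = 36 + 2·23 = 82
36(ω_s−ω_c) = −82(ω_r−ω_c),  ω_s=0, ω_c=1
ω_r = 1 − (36/82)(0−1) = 59/41
ω_r/ω_c = 59/41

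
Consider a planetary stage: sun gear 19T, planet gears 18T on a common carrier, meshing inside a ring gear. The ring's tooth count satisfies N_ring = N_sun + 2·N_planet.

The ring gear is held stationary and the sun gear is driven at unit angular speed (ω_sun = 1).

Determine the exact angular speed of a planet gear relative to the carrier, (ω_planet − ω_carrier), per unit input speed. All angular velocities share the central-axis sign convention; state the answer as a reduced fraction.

N_ring = 19 + 2·18 = 55
19(ω_s−ω_c) = −55(ω_r−ω_c),  ω_r=0, ω_s=1
19(1−ω_c) = −55(0−ω_c)  ⇒  74ω_c = 19  ⇒  ω_c = 19/74
sun–planet: 19·(1−19/74) = −18·(ω_p−ω_c)  ⇒  ω_p−ω_c = −(19/18)·(55/74) = -1045/1332

-1045/1332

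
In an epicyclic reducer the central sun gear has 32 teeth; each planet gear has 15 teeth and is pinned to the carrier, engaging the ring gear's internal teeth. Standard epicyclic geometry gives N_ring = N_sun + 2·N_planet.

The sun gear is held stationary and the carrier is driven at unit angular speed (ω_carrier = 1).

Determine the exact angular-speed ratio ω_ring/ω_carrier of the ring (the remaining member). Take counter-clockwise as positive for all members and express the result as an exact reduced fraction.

47/31

N_ring = 32 + 2·15 = 62
32(ω_s−ω_c) = −62(ω_r−ω_c),  ω_s=0, ω_c=1
ω_r = 1 − (32/62)(0−1) = 47/31
ω_r/ω_c = 47/31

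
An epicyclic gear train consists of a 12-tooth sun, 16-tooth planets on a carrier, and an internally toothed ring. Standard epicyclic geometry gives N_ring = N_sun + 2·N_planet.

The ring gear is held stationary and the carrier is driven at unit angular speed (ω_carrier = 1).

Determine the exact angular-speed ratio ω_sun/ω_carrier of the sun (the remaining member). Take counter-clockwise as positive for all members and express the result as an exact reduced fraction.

14/3

N_ring = 12 + 2·16 = 44
12(ω_s−ω_c) = −44(ω_r−ω_c),  ω_r=0, ω_c=1
ω_s = 1 − (44/12)(0−1) = 14/3
ω_s/ω_c = 14/3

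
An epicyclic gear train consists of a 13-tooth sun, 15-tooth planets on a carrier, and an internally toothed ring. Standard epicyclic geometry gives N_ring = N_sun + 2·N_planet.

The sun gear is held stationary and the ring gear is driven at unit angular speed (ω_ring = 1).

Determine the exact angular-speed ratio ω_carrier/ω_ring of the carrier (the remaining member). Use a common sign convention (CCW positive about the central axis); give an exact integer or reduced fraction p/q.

N_ring = 13 + 2·15 = 43
13(ω_s−ω_c) = −43(ω_r−ω_c),  ω_s=0, ω_r=1
13(0−ω_c) = −43(1−ω_c)  ⇒  56ω_c = 43  ⇒  ω_c = 43/56
ω_c/ω_r = 43/56

43/56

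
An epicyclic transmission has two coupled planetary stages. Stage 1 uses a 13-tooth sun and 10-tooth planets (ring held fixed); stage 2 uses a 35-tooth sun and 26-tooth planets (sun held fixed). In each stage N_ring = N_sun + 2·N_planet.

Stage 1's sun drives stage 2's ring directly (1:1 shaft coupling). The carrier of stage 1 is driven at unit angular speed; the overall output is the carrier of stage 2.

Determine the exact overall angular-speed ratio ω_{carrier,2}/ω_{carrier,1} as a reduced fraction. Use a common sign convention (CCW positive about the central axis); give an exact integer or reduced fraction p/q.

Stage 1: N_ring = 13 + 2·10 = 33
Stage 1: 13(ω_s−ω_c) = −33(ω_r−ω_c),  ω_r=0, ω_c=1
Stage 1: ω_s = 1 − (33/13)(0−1) = 46/13
  ⇒ ω_s¹/ω_c¹ = 46/13
Stage 2: N_ring = 35 + 2·26 = 87
Stage 2: 35(ω_s−ω_c) = −87(ω_r−ω_c),  ω_s=0, ω_r=1
Stage 2: 35(0−ω_c) = −87(1−ω_c)  ⇒  122ω_c = 87  ⇒  ω_c = 87/122
  ⇒ ω_c²/ω_r² = 87/122
Coupling ω_r² = ω_s¹ ⇒ overall = 46/13 × 87/122 = 2001/793

2001/793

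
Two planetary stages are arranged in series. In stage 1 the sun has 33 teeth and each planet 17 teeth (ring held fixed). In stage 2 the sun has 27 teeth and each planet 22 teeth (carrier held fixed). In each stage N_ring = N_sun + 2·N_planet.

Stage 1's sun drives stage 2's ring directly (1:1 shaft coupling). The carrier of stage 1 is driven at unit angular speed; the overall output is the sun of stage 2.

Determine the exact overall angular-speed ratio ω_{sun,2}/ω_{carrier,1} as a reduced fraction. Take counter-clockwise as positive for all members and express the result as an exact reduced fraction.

-7100/891

Stage 1: N_ring = 33 + 2·17 = 67
Stage 1: 33(ω_s−ω_c) = −67(ω_r−ω_c),  ω_r=0, ω_c=1
Stage 1: ω_s = 1 − (67/33)(0−1) = 100/33
  ⇒ ω_s¹/ω_c¹ = 100/33
Stage 2: N_ring = 27 + 2·22 = 71
Stage 2: 27(ω_s−ω_c) = −71(ω_r−ω_c),  ω_c=0, ω_r=1
Stage 2: ω_s = 0 − (71/27)(1−0) = -71/27
  ⇒ ω_s²/ω_r² = -71/27
Coupling ω_r² = ω_s¹ ⇒ overall = 100/33 × -71/27 = -7100/891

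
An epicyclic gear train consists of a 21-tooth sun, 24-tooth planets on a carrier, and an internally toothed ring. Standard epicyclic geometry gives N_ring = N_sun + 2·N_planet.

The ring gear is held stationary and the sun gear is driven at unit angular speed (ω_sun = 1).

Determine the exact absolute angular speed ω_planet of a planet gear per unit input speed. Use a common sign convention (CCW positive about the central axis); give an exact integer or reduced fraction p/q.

N_ring = 21 + 2·24 = 69
21(ω_s−ω_c) = −69(ω_r−ω_c),  ω_r=0, ω_s=1
21(1−ω_c) = −69(0−ω_c)  ⇒  90ω_c = 21  ⇒  ω_c = 7/30
sun–planet: 21·(1−7/30) = −24·(ω_p−ω_c)  ⇒  ω_p−ω_c = −(21/24)·(23/30) = -161/240
ω_p = 7/30 − 161/240 = -7/16

-7/16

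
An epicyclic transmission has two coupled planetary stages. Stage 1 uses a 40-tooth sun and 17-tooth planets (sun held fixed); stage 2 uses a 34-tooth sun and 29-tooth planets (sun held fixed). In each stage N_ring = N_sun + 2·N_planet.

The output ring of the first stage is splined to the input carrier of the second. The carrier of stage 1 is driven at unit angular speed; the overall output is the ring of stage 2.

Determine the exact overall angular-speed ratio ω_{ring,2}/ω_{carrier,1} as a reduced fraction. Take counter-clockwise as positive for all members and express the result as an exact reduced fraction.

Stage 1: N_ring = 40 + 2·17 = 74
Stage 1: 40(ω_s−ω_c) = −74(ω_r−ω_c),  ω_s=0, ω_c=1
Stage 1: ω_r = 1 − (40/74)(0−1) = 57/37
  ⇒ ω_r¹/ω_c¹ = 57/37
Stage 2: N_ring = 34 + 2·29 = 92
Stage 2: 34(ω_s−ω_c) = −92(ω_r−ω_c),  ω_s=0, ω_c=1
Stage 2: ω_r = 1 − (34/92)(0−1) = 63/46
  ⇒ ω_r²/ω_c² = 63/46
Coupling ω_c² = ω_r¹ ⇒ overall = 57/37 × 63/46 = 3591/1702

3591/1702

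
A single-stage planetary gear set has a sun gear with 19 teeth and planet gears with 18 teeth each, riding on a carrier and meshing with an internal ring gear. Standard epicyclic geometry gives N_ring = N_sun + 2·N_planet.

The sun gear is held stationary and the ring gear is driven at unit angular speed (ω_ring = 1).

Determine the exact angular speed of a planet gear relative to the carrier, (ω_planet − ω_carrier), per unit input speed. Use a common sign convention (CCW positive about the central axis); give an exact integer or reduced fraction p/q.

1045/1332

N_ring = 19 + 2·18 = 55
19(ω_s−ω_c) = −55(ω_r−ω_c),  ω_s=0, ω_r=1
19(0−ω_c) = −55(1−ω_c)  ⇒  74ω_c = 55  ⇒  ω_c = 55/74
sun–planet: 19·(0−55/74) = −18·(ω_p−ω_c)  ⇒  ω_p−ω_c = −(19/18)·(-55/74) = 1045/1332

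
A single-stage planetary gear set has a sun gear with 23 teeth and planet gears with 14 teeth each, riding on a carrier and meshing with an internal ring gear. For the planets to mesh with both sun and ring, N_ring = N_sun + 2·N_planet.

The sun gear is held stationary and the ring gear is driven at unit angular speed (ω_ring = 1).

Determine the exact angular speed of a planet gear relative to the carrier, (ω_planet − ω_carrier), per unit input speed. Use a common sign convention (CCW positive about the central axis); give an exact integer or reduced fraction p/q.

1173/1036

N_ring = 23 + 2·14 = 51
23(ω_s−ω_c) = −51(ω_r−ω_c),  ω_s=0, ω_r=1
23(0−ω_c) = −51(1−ω_c)  ⇒  74ω_c = 51  ⇒  ω_c = 51/74
sun–planet: 23·(0−51/74) = −14·(ω_p−ω_c)  ⇒  ω_p−ω_c = −(23/14)·(-51/74) = 1173/1036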